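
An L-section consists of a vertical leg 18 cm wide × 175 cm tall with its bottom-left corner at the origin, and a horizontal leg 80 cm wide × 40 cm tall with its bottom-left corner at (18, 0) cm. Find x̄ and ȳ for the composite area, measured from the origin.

Part | A | x̄ᵢ | ȳᵢ | A·x̄ᵢ | A·ȳᵢ
vertical leg | 3150.00 | 9.00 | 87.50 | 28350.00 | 275625.00
horizontal leg | 3200.00 | 58.00 | 20.00 | 185600.00 | 64000.00
Σ | 6350.00 |  |  | 213950.00 | 339625.00
x̄ = 213950.00 / 6350.00 = 33.69 cm
ȳ = 339625.00 / 6350.00 = 53.48 cm

x̄ = 33.69 cm, ȳ = 53.48 cm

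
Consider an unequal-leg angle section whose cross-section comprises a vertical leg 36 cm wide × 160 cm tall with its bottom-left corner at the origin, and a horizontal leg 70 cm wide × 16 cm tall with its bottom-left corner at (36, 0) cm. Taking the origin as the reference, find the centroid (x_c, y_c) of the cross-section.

x_c = 26.63 cm, y_c = 68.28 cm

Part | A | x̄ᵢ | ȳᵢ | A·x̄ᵢ | A·ȳᵢ
vertical leg | 5760.00 | 18.00 | 80.00 | 103680.00 | 460800.00
horizontal leg | 1120.00 | 71.00 | 8.00 | 79520.00 | 8960.00
Σ | 6880.00 |  |  | 183200.00 | 469760.00
x_c = 183200.00 / 6880.00 = 26.63 cm
y_c = 469760.00 / 6880.00 = 68.28 cm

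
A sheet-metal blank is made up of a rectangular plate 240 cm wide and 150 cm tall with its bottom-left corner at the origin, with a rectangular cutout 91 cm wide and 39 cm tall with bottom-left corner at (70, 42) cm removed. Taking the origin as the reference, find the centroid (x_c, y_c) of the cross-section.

Part | A | x̄ᵢ | ȳᵢ | A·x̄ᵢ | A·ȳᵢ
plate | 36000.00 | 120.00 | 75.00 | 4320000.00 | 2700000.00
hole | -3549.00 | 115.50 | 61.50 | -409909.50 | -218263.50
Σ | 32451.00 |  |  | 3910090.50 | 2481736.50
x_c = 3910090.50 / 32451.00 = 120.49 cm
y_c = 2481736.50 / 32451.00 = 76.48 cm

x_c = 120.49 cm, y_c = 76.48 cm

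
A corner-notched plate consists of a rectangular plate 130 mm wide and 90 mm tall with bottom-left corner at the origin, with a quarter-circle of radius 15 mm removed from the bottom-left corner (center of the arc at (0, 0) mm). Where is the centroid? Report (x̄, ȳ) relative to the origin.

x̄ = 65.90 mm, ȳ = 45.59 mm

Part | A | x̄ᵢ | ȳᵢ | A·x̄ᵢ | A·ȳᵢ
plate | 11700.00 | 65.00 | 45.00 | 760500.00 | 526500.00
removed quarter-circle | -176.71 | 6.37 | 6.37 | -1125.00 | -1125.00
Σ | 11523.29 |  |  | 759375.00 | 525375.00
x̄ = 759375.00 / 11523.29 = 65.90 mm
ȳ = 525375.00 / 11523.29 = 45.59 mm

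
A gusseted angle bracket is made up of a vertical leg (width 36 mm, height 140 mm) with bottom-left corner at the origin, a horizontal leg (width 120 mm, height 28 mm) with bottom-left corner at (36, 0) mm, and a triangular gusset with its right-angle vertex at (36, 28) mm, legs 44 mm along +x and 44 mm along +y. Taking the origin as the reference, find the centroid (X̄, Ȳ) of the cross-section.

vertical leg: A = 36 × 140 = 5040.00, centroid at (18.00, 70.00).
horizontal leg: A = 120 × 28 = 3360.00, centroid at (96.00, 14.00).
gusset: A = ½·44·44 = 968.00, centroid at (50.67, 42.67).
ΣA = 9368.00 mm², ΣAX̄ = 462325.33 mm³, ΣAȲ = 441141.33 mm³.
X̄ = 462325.33/9368.00 = 49.35 mm; Ȳ = 441141.33/9368.00 = 47.09 mm.

X̄ = 49.35 mm, Ȳ = 47.09 mm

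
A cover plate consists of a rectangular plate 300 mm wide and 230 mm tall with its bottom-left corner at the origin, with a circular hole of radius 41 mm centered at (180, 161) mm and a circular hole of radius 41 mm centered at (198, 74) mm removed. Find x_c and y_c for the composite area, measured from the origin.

x_c = 142.95 mm, y_c = 114.55 mm

Part | A | x̄ᵢ | ȳᵢ | A·x̄ᵢ | A·ȳᵢ
plate | 69000.00 | 150.00 | 115.00 | 10350000.00 | 7935000.00
hole 1 | -5281.02 | 180.00 | 161.00 | -950583.11 | -850243.78
hole 2 | -5281.02 | 198.00 | 74.00 | -1045641.42 | -390795.28
Σ | 58437.97 |  |  | 8353775.48 | 6693960.95
x_c = 8353775.48 / 58437.97 = 142.95 mm
y_c = 6693960.95 / 58437.97 = 114.55 mm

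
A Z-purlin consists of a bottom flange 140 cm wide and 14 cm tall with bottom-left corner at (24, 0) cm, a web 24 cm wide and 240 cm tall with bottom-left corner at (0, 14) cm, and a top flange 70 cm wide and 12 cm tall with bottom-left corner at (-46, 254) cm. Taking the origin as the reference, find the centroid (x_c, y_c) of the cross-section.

Part | A | x̄ᵢ | ȳᵢ | A·x̄ᵢ | A·ȳᵢ
bottom flange | 1960.00 | 94.00 | 7.00 | 184240.00 | 13720.00
web | 5760.00 | 12.00 | 134.00 | 69120.00 | 771840.00
top flange | 840.00 | -11.00 | 260.00 | -9240.00 | 218400.00
Σ | 8560.00 |  |  | 244120.00 | 1003960.00
x_c = 244120.00 / 8560.00 = 28.52 cm
y_c = 1003960.00 / 8560.00 = 117.29 cm

x_c = 28.52 cm, y_c = 117.29 cm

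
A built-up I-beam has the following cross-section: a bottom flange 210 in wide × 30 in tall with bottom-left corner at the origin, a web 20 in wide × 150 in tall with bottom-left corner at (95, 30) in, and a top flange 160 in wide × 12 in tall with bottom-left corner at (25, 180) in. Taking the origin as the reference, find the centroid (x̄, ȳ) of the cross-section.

x̄ = 105.00 in, ȳ = 68.33 in

bottom flange: A = 210 × 30 = 6300.00, centroid at (105.00, 15.00).
web: A = 20 × 150 = 3000.00, centroid at (105.00, 105.00).
top flange: A = 160 × 12 = 1920.00, centroid at (105.00, 186.00).
ΣA = 11220.00 in², ΣAx̄ = 1178100.00 in³, ΣAȳ = 766620.00 in³.
x̄ = 1178100.00/11220.00 = 105.00 in; ȳ = 766620.00/11220.00 = 68.33 in.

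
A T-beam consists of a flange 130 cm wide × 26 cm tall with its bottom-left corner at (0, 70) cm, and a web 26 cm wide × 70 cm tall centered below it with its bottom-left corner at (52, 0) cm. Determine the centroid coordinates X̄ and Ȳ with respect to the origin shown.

Part | A | x̄ᵢ | ȳᵢ | A·x̄ᵢ | A·ȳᵢ
web | 1820.00 | 65.00 | 35.00 | 118300.00 | 63700.00
flange | 3380.00 | 65.00 | 83.00 | 219700.00 | 280540.00
Σ | 5200.00 |  |  | 338000.00 | 344240.00
X̄ = 338000.00 / 5200.00 = 65.00 cm
Ȳ = 344240.00 / 5200.00 = 66.20 cm

X̄ = 65.00 cm, Ȳ = 66.20 cm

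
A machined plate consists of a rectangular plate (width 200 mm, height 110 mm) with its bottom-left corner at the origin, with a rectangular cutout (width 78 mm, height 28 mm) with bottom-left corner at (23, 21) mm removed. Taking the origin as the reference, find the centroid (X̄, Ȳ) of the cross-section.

X̄ = 104.19 mm, Ȳ = 57.20 mm

plate: A = 200 × 110 = 22000.00, centroid at (100.00, 55.00).
hole: A = −(78 × 28) = -2184.00, centroid at (62.00, 35.00).
ΣA = 19816.00 mm²
ΣAX̄ = (22000.00)(100.00) + (-2184.00)(62.00) = 2064592.00 mm³
ΣAȲ = (22000.00)(55.00) + (-2184.00)(35.00) = 1133560.00 mm³
X̄ = 2064592.00 / 19816.00 = 104.19 mm
Ȳ = 1133560.00 / 19816.00 = 57.20 mm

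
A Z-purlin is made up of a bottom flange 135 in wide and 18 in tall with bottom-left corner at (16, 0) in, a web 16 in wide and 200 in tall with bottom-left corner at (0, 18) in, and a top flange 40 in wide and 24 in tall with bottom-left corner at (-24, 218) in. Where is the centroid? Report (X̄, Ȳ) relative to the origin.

bottom flange: A = 135 × 18 = 2430.00, centroid at (83.50, 9.00).
web: A = 16 × 200 = 3200.00, centroid at (8.00, 118.00).
top flange: A = 40 × 24 = 960.00, centroid at (-4.00, 230.00).
ΣA = 6590.00 in²
ΣAX̄ = (2430.00)(83.50) + (3200.00)(8.00) + (960.00)(-4.00) = 224665.00 in³
ΣAȲ = (2430.00)(9.00) + (3200.00)(118.00) + (960.00)(230.00) = 620270.00 in³
X̄ = 224665.00 / 6590.00 = 34.09 in
Ȳ = 620270.00 / 6590.00 = 94.12 in

X̄ = 34.09 in, Ȳ = 94.12 in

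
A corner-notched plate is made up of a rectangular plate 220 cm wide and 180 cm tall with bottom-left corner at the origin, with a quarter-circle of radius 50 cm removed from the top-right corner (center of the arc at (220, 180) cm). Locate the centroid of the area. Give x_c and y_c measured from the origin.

x_c = 105.37 cm, y_c = 86.41 cm

plate: A = 220 × 180 = 39600.00, centroid at (110.00, 90.00).
removed quarter-circle: A = −¼π·50² = -1963.50, centroid at (198.78, 158.78).
ΣA = 37636.50 cm²
ΣAx_c = (39600.00)(110.00) + (-1963.50)(198.78) = 3965697.68 cm³
ΣAy_c = (39600.00)(90.00) + (-1963.50)(158.78) = 3252237.49 cm³
x_c = 3965697.68 / 37636.50 = 105.37 cm
y_c = 3252237.49 / 37636.50 = 86.41 cm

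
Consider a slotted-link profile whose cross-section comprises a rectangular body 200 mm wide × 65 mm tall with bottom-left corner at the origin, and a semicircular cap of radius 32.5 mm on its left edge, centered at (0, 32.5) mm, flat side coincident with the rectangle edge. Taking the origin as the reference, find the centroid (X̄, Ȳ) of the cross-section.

X̄ = 87.12 mm, Ȳ = 32.50 mm

Part | A | x̄ᵢ | ȳᵢ | A·x̄ᵢ | A·ȳᵢ
rectangular body | 13000.00 | 100.00 | 32.50 | 1300000.00 | 422500.00
semicircular end | 1659.15 | -13.79 | 32.50 | -22885.42 | 53922.49
Σ | 14659.15 |  |  | 1277114.58 | 476422.49
X̄ = 1277114.58 / 14659.15 = 87.12 mm
Ȳ = 476422.49 / 14659.15 = 32.50 mm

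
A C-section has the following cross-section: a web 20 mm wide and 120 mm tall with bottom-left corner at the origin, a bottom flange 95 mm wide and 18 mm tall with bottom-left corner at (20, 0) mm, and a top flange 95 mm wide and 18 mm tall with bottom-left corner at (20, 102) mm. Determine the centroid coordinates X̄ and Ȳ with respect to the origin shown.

web: A = 20 × 120 = 2400.00, centroid at (10.00, 60.00).
bottom flange: A = 95 × 18 = 1710.00, centroid at (67.50, 9.00).
top flange: A = 95 × 18 = 1710.00, centroid at (67.50, 111.00).
ΣA = 5820.00 mm², ΣAX̄ = 254850.00 mm³, ΣAȲ = 349200.00 mm³.
X̄ = 254850.00/5820.00 = 43.79 mm; Ȳ = 349200.00/5820.00 = 60.00 mm.

X̄ = 43.79 mm, Ȳ = 60.00 mm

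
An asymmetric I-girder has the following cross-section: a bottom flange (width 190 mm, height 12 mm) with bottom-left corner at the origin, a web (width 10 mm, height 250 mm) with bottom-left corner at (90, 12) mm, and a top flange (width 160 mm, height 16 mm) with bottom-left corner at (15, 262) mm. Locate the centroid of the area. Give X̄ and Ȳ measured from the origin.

X̄ = 95.00 mm, Ȳ = 142.69 mm

bottom flange: A = 190 × 12 = 2280.00, centroid at (95.00, 6.00).
web: A = 10 × 250 = 2500.00, centroid at (95.00, 137.00).
top flange: A = 160 × 16 = 2560.00, centroid at (95.00, 270.00).
ΣA = 7340.00 mm², ΣAX̄ = 697300.00 mm³, ΣAȲ = 1047380.00 mm³.
X̄ = 697300.00/7340.00 = 95.00 mm; Ȳ = 1047380.00/7340.00 = 142.69 mm.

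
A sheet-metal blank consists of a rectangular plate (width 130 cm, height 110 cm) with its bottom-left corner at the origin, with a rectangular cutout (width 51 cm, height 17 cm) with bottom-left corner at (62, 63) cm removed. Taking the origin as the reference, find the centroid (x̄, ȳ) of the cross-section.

x̄ = 63.55 cm, ȳ = 53.94 cm

plate: A = 130 × 110 = 14300.00, centroid at (65.00, 55.00).
hole: A = −(51 × 17) = -867.00, centroid at (87.50, 71.50).
ΣA = 13433.00 cm², ΣAx̄ = 853637.50 cm³, ΣAȳ = 724509.50 cm³.
x̄ = 853637.50/13433.00 = 63.55 cm; ȳ = 724509.50/13433.00 = 53.94 cm.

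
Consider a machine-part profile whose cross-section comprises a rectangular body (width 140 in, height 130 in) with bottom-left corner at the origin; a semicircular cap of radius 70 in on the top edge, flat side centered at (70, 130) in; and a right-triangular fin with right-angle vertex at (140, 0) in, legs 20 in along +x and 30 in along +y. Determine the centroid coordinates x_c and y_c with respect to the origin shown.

rectangular body: A = 140 × 130 = 18200.00, centroid at (70.00, 65.00).
semicircular top: A = ½π·70² = 7696.90, centroid at (70.00, 159.71).
triangular fin: A = ½·20·30 = 300.00, centroid at (146.67, 10.00).
ΣA = 26196.90 in²
ΣAx_c = (18200.00)(70.00) + (7696.90)(70.00) + (300.00)(146.67) = 1856783.14 in³
ΣAy_c = (18200.00)(65.00) + (7696.90)(159.71) + (300.00)(10.00) = 2415263.93 in³
x_c = 1856783.14 / 26196.90 = 70.88 in
y_c = 2415263.93 / 26196.90 = 92.20 in

x_c = 70.88 in, y_c = 92.20 in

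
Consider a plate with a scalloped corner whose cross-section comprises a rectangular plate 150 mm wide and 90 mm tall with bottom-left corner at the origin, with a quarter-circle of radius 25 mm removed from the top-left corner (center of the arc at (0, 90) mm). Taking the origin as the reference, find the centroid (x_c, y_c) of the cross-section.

x_c = 77.43 mm, y_c = 43.70 mm

Part | A | x̄ᵢ | ȳᵢ | A·x̄ᵢ | A·ȳᵢ
plate | 13500.00 | 75.00 | 45.00 | 1012500.00 | 607500.00
removed quarter-circle | -490.87 | 10.61 | 79.39 | -5208.33 | -38970.31
Σ | 13009.13 |  |  | 1007291.67 | 568529.69
x_c = 1007291.67 / 13009.13 = 77.43 mm
y_c = 568529.69 / 13009.13 = 43.70 mm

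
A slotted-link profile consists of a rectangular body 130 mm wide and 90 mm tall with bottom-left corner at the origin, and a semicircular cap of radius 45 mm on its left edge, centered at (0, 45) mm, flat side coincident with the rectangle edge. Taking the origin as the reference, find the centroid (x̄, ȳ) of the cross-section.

x̄ = 47.02 mm, ȳ = 45.00 mm

Part | A | x̄ᵢ | ȳᵢ | A·x̄ᵢ | A·ȳᵢ
rectangular body | 11700.00 | 65.00 | 45.00 | 760500.00 | 526500.00
semicircular end | 3180.86 | -19.10 | 45.00 | -60750.00 | 143138.82
Σ | 14880.86 |  |  | 699750.00 | 669638.82
x̄ = 699750.00 / 14880.86 = 47.02 mm
ȳ = 669638.82 / 14880.86 = 45.00 mm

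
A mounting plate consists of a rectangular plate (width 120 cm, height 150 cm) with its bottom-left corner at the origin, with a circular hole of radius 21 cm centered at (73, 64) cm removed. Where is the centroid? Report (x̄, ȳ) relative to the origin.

x̄ = 58.92 cm, ȳ = 75.92 cm

plate: A = 120 × 150 = 18000.00, centroid at (60.00, 75.00).
hole: A = −π·21² = -1385.44, centroid at (73.00, 64.00).
ΣA = 16614.56 cm²
ΣAx̄ = (18000.00)(60.00) + (-1385.44)(73.00) = 978862.71 cm³
ΣAȳ = (18000.00)(75.00) + (-1385.44)(64.00) = 1261331.69 cm³
x̄ = 978862.71 / 16614.56 = 58.92 cm
ȳ = 1261331.69 / 16614.56 = 75.92 cm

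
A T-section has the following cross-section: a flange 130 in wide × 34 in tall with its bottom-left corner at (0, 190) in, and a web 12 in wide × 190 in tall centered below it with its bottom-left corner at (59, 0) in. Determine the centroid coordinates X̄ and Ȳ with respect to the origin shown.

Part | A | x̄ᵢ | ȳᵢ | A·x̄ᵢ | A·ȳᵢ
web | 2280.00 | 65.00 | 95.00 | 148200.00 | 216600.00
flange | 4420.00 | 65.00 | 207.00 | 287300.00 | 914940.00
Σ | 6700.00 |  |  | 435500.00 | 1131540.00
X̄ = 435500.00 / 6700.00 = 65.00 in
Ȳ = 1131540.00 / 6700.00 = 168.89 in

X̄ = 65.00 in, Ȳ = 168.89 in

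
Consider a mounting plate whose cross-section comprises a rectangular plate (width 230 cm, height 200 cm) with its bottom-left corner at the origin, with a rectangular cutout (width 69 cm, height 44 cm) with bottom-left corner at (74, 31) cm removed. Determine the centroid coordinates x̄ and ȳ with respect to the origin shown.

x̄ = 115.46 cm, ȳ = 103.32 cm

plate: A = 230 × 200 = 46000.00, centroid at (115.00, 100.00).
hole: A = −(69 × 44) = -3036.00, centroid at (108.50, 53.00).
ΣA = 42964.00 cm²
ΣAx̄ = (46000.00)(115.00) + (-3036.00)(108.50) = 4960594.00 cm³
ΣAȳ = (46000.00)(100.00) + (-3036.00)(53.00) = 4439092.00 cm³
x̄ = 4960594.00 / 42964.00 = 115.46 cm
ȳ = 4439092.00 / 42964.00 = 103.32 cm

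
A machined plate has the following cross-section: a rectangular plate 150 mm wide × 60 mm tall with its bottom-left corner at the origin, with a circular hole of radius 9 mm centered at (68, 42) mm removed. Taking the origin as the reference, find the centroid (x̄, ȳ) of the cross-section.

x̄ = 75.20 mm, ȳ = 29.65 mm

plate: A = 150 × 60 = 9000.00, centroid at (75.00, 30.00).
hole: A = −π·9² = -254.47, centroid at (68.00, 42.00).
ΣA = 8745.53 mm²
ΣAx̄ = (9000.00)(75.00) + (-254.47)(68.00) = 657696.11 mm³
ΣAȳ = (9000.00)(30.00) + (-254.47)(42.00) = 259312.30 mm³
x̄ = 657696.11 / 8745.53 = 75.20 mm
ȳ = 259312.30 / 8745.53 = 29.65 mm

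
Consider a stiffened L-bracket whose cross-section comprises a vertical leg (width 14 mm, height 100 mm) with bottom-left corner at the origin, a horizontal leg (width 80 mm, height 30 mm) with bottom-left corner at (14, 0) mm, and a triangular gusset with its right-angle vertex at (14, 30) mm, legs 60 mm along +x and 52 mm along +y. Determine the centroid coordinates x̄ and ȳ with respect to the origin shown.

x̄ = 35.90 mm, ȳ = 33.55 mm

Part | A | x̄ᵢ | ȳᵢ | A·x̄ᵢ | A·ȳᵢ
vertical leg | 1400.00 | 7.00 | 50.00 | 9800.00 | 70000.00
horizontal leg | 2400.00 | 54.00 | 15.00 | 129600.00 | 36000.00
gusset | 1560.00 | 34.00 | 47.33 | 53040.00 | 73840.00
Σ | 5360.00 |  |  | 192440.00 | 179840.00
x̄ = 192440.00 / 5360.00 = 35.90 mm
ȳ = 179840.00 / 5360.00 = 33.55 mm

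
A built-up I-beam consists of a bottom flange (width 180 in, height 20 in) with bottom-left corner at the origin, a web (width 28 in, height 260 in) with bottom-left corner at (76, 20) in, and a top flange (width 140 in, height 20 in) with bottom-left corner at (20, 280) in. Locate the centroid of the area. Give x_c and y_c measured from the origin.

bottom flange: A = 180 × 20 = 3600.00, centroid at (90.00, 10.00).
web: A = 28 × 260 = 7280.00, centroid at (90.00, 150.00).
top flange: A = 140 × 20 = 2800.00, centroid at (90.00, 290.00).
ΣA = 13680.00 in², ΣAx_c = 1231200.00 in³, ΣAy_c = 1940000.00 in³.
x_c = 1231200.00/13680.00 = 90.00 in; y_c = 1940000.00/13680.00 = 141.81 in.

x_c = 90.00 in, y_c = 141.81 in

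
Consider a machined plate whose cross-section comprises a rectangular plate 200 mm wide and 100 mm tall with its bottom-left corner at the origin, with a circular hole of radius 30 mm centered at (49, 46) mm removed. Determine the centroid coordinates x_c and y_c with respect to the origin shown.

plate: A = 200 × 100 = 20000.00, centroid at (100.00, 50.00).
hole: A = −π·30² = -2827.43, centroid at (49.00, 46.00).
ΣA = 17172.57 mm², ΣAx_c = 1861455.76 mm³, ΣAy_c = 869938.06 mm³.
x_c = 1861455.76/17172.57 = 108.40 mm; y_c = 869938.06/17172.57 = 50.66 mm.

x_c = 108.40 mm, y_c = 50.66 mm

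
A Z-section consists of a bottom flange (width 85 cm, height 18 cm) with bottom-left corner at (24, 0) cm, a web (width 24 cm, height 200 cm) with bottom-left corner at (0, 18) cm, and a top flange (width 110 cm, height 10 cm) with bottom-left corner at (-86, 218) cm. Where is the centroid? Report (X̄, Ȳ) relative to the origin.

X̄ = 16.86 cm, Ȳ = 111.10 cm

bottom flange: A = 85 × 18 = 1530.00, centroid at (66.50, 9.00).
web: A = 24 × 200 = 4800.00, centroid at (12.00, 118.00).
top flange: A = 110 × 10 = 1100.00, centroid at (-31.00, 223.00).
ΣA = 7430.00 cm², ΣAX̄ = 125245.00 cm³, ΣAȲ = 825470.00 cm³.
X̄ = 125245.00/7430.00 = 16.86 cm; Ȳ = 825470.00/7430.00 = 111.10 cm.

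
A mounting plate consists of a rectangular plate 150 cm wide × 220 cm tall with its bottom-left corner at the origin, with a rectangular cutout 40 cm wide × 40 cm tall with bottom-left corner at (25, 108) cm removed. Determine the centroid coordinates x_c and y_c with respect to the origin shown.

x_c = 76.53 cm, y_c = 109.08 cm

Part | A | x̄ᵢ | ȳᵢ | A·x̄ᵢ | A·ȳᵢ
plate | 33000.00 | 75.00 | 110.00 | 2475000.00 | 3630000.00
hole | -1600.00 | 45.00 | 128.00 | -72000.00 | -204800.00
Σ | 31400.00 |  |  | 2403000.00 | 3425200.00
x_c = 2403000.00 / 31400.00 = 76.53 cm
y_c = 3425200.00 / 31400.00 = 109.08 cm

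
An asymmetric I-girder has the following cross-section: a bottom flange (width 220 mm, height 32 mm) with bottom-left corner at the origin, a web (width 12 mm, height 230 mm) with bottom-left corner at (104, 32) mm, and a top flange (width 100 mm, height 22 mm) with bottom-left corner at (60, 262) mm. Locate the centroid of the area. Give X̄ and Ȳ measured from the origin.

X̄ = 110.00 mm, Ȳ = 93.25 mm

Part | A | x̄ᵢ | ȳᵢ | A·x̄ᵢ | A·ȳᵢ
bottom flange | 7040.00 | 110.00 | 16.00 | 774400.00 | 112640.00
web | 2760.00 | 110.00 | 147.00 | 303600.00 | 405720.00
top flange | 2200.00 | 110.00 | 273.00 | 242000.00 | 600600.00
Σ | 12000.00 |  |  | 1320000.00 | 1118960.00
X̄ = 1320000.00 / 12000.00 = 110.00 mm
Ȳ = 1118960.00 / 12000.00 = 93.25 mm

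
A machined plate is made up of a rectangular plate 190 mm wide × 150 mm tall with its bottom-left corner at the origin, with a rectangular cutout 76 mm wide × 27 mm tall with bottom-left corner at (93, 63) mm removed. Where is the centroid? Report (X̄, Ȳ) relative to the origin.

X̄ = 92.21 mm, Ȳ = 74.88 mm

Part | A | x̄ᵢ | ȳᵢ | A·x̄ᵢ | A·ȳᵢ
plate | 28500.00 | 95.00 | 75.00 | 2707500.00 | 2137500.00
hole | -2052.00 | 131.00 | 76.50 | -268812.00 | -156978.00
Σ | 26448.00 |  |  | 2438688.00 | 1980522.00
X̄ = 2438688.00 / 26448.00 = 92.21 mm
Ȳ = 1980522.00 / 26448.00 = 74.88 mm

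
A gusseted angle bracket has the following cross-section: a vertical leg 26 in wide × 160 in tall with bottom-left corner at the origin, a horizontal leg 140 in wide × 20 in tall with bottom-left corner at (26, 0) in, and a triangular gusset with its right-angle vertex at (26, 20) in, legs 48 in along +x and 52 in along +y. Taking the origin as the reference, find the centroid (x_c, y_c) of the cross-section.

x_c = 45.72 in, y_c = 49.63 in

vertical leg: A = 26 × 160 = 4160.00, centroid at (13.00, 80.00).
horizontal leg: A = 140 × 20 = 2800.00, centroid at (96.00, 10.00).
gusset: A = ½·48·52 = 1248.00, centroid at (42.00, 37.33).
ΣA = 8208.00 in²
ΣAx_c = (4160.00)(13.00) + (2800.00)(96.00) + (1248.00)(42.00) = 375296.00 in³
ΣAy_c = (4160.00)(80.00) + (2800.00)(10.00) + (1248.00)(37.33) = 407392.00 in³
x_c = 375296.00 / 8208.00 = 45.72 in
y_c = 407392.00 / 8208.00 = 49.63 in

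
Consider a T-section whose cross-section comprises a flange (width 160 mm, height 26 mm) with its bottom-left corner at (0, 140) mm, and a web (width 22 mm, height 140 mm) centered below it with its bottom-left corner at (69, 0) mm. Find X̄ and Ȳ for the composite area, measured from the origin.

X̄ = 80.00 mm, Ȳ = 117.69 mm

Part | A | x̄ᵢ | ȳᵢ | A·x̄ᵢ | A·ȳᵢ
web | 3080.00 | 80.00 | 70.00 | 246400.00 | 215600.00
flange | 4160.00 | 80.00 | 153.00 | 332800.00 | 636480.00
Σ | 7240.00 |  |  | 579200.00 | 852080.00
X̄ = 579200.00 / 7240.00 = 80.00 mm
Ȳ = 852080.00 / 7240.00 = 117.69 mm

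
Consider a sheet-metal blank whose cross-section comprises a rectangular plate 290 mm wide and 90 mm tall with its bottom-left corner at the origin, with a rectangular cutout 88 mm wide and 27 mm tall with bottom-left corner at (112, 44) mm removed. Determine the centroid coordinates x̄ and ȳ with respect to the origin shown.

x̄ = 143.90 mm, ȳ = 43.75 mm

Part | A | x̄ᵢ | ȳᵢ | A·x̄ᵢ | A·ȳᵢ
plate | 26100.00 | 145.00 | 45.00 | 3784500.00 | 1174500.00
hole | -2376.00 | 156.00 | 57.50 | -370656.00 | -136620.00
Σ | 23724.00 |  |  | 3413844.00 | 1037880.00
x̄ = 3413844.00 / 23724.00 = 143.90 mm
ȳ = 1037880.00 / 23724.00 = 43.75 mm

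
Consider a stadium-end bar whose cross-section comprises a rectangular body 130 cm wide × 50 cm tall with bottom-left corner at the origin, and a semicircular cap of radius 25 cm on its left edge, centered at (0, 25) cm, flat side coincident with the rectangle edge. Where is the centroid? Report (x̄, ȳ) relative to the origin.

x̄ = 55.08 cm, ȳ = 25.00 cm

rectangular body: A = 130 × 50 = 6500.00, centroid at (65.00, 25.00).
semicircular end: A = ½π·25² = 981.75, centroid at (-10.61, 25.00).
ΣA = 7481.75 cm², ΣAx̄ = 412083.33 cm³, ΣAȳ = 187043.69 cm³.
x̄ = 412083.33/7481.75 = 55.08 cm; ȳ = 187043.69/7481.75 = 25.00 cm.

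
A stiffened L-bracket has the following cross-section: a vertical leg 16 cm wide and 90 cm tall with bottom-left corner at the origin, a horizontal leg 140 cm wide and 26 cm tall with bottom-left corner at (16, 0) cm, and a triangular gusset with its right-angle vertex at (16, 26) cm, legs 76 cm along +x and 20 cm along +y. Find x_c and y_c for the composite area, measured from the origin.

x_c = 60.95 cm, y_c = 23.45 cm

vertical leg: A = 16 × 90 = 1440.00, centroid at (8.00, 45.00).
horizontal leg: A = 140 × 26 = 3640.00, centroid at (86.00, 13.00).
gusset: A = ½·76·20 = 760.00, centroid at (41.33, 32.67).
ΣA = 5840.00 cm²
ΣAx_c = (1440.00)(8.00) + (3640.00)(86.00) + (760.00)(41.33) = 355973.33 cm³
ΣAy_c = (1440.00)(45.00) + (3640.00)(13.00) + (760.00)(32.67) = 136946.67 cm³
x_c = 355973.33 / 5840.00 = 60.95 cm
y_c = 136946.67 / 5840.00 = 23.45 cm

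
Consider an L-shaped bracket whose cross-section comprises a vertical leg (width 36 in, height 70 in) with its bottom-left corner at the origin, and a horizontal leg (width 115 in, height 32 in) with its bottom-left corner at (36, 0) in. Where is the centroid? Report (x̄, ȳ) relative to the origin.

vertical leg: A = 36 × 70 = 2520.00, centroid at (18.00, 35.00).
horizontal leg: A = 115 × 32 = 3680.00, centroid at (93.50, 16.00).
ΣA = 6200.00 in²
ΣAx̄ = (2520.00)(18.00) + (3680.00)(93.50) = 389440.00 in³
ΣAȳ = (2520.00)(35.00) + (3680.00)(16.00) = 147080.00 in³
x̄ = 389440.00 / 6200.00 = 62.81 in
ȳ = 147080.00 / 6200.00 = 23.72 in

x̄ = 62.81 in, ȳ = 23.72 in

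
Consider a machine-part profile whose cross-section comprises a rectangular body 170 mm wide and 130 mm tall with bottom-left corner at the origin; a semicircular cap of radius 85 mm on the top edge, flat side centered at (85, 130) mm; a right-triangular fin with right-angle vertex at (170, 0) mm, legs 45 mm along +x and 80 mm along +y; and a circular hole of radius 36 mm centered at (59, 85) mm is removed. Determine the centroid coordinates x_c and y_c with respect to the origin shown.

rectangular body: A = 170 × 130 = 22100.00, centroid at (85.00, 65.00).
semicircular top: A = ½π·85² = 11349.00, centroid at (85.00, 166.08).
triangular fin: A = ½·45·80 = 1800.00, centroid at (185.00, 26.67).
hole: A = −π·36² = -4071.50, centroid at (59.00, 85.00).
ΣA = 31177.50 mm², ΣAx_c = 2935946.55 mm³, ΣAy_c = 3023209.27 mm³.
x_c = 2935946.55/31177.50 = 94.17 mm; y_c = 3023209.27/31177.50 = 96.97 mm.

x_c = 94.17 mm, y_c = 96.97 mm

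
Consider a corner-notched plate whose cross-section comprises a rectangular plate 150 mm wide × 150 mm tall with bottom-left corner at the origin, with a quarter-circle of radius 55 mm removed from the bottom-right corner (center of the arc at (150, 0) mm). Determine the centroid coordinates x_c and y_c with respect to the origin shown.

x_c = 68.90 mm, y_c = 81.10 mm

plate: A = 150 × 150 = 22500.00, centroid at (75.00, 75.00).
removed quarter-circle: A = −¼π·55² = -2375.83, centroid at (126.66, 23.34).
ΣA = 20124.17 mm², ΣAx_c = 1386583.92 mm³, ΣAy_c = 1632041.67 mm³.
x_c = 1386583.92/20124.17 = 68.90 mm; y_c = 1632041.67/20124.17 = 81.10 mm.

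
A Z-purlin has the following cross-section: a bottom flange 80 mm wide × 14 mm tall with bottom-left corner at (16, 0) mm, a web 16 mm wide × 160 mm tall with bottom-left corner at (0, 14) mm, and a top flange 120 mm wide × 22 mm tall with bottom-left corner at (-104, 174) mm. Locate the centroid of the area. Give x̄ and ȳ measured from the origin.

x̄ = -5.22 mm, ȳ = 116.59 mm

bottom flange: A = 80 × 14 = 1120.00, centroid at (56.00, 7.00).
web: A = 16 × 160 = 2560.00, centroid at (8.00, 94.00).
top flange: A = 120 × 22 = 2640.00, centroid at (-44.00, 185.00).
ΣA = 6320.00 mm²
ΣAx̄ = (1120.00)(56.00) + (2560.00)(8.00) + (2640.00)(-44.00) = -32960.00 mm³
ΣAȳ = (1120.00)(7.00) + (2560.00)(94.00) + (2640.00)(185.00) = 736880.00 mm³
x̄ = -32960.00 / 6320.00 = -5.22 mm
ȳ = 736880.00 / 6320.00 = 116.59 mm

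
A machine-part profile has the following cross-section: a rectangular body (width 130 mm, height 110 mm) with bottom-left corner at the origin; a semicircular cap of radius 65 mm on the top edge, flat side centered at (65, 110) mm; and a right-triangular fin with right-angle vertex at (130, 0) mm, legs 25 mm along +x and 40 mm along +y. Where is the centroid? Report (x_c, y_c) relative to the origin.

rectangular body: A = 130 × 110 = 14300.00, centroid at (65.00, 55.00).
semicircular top: A = ½π·65² = 6636.61, centroid at (65.00, 137.59).
triangular fin: A = ½·25·40 = 500.00, centroid at (138.33, 13.33).
ΣA = 21436.61 mm²
ΣAx_c = (14300.00)(65.00) + (6636.61)(65.00) + (500.00)(138.33) = 1430046.61 mm³
ΣAy_c = (14300.00)(55.00) + (6636.61)(137.59) + (500.00)(13.33) = 1706277.59 mm³
x_c = 1430046.61 / 21436.61 = 66.71 mm
y_c = 1706277.59 / 21436.61 = 79.60 mm

x_c = 66.71 mm, y_c = 79.60 mm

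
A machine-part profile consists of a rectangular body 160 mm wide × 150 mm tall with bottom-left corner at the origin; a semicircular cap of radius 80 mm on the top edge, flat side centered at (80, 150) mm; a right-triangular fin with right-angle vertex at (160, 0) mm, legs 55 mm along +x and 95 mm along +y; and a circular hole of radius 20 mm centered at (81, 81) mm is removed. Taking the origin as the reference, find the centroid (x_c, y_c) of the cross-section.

Part | A | x̄ᵢ | ȳᵢ | A·x̄ᵢ | A·ȳᵢ
rectangular body | 24000.00 | 80.00 | 75.00 | 1920000.00 | 1800000.00
semicircular top | 10053.10 | 80.00 | 183.95 | 804247.72 | 1849297.81
triangular fin | 2612.50 | 178.33 | 31.67 | 465895.83 | 82729.17
hole | -1256.64 | 81.00 | 81.00 | -101787.60 | -101787.60
Σ | 35408.96 |  |  | 3088355.95 | 3630239.37
x_c = 3088355.95 / 35408.96 = 87.22 mm
y_c = 3630239.37 / 35408.96 = 102.52 mm

x_c = 87.22 mm, y_c = 102.52 mm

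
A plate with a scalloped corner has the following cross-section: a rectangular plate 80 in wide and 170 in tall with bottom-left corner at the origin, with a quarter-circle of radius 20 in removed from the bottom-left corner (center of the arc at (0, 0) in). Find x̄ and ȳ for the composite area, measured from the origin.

Part | A | x̄ᵢ | ȳᵢ | A·x̄ᵢ | A·ȳᵢ
plate | 13600.00 | 40.00 | 85.00 | 544000.00 | 1156000.00
removed quarter-circle | -314.16 | 8.49 | 8.49 | -2666.67 | -2666.67
Σ | 13285.84 |  |  | 541333.33 | 1153333.33
x̄ = 541333.33 / 13285.84 = 40.75 in
ȳ = 1153333.33 / 13285.84 = 86.81 in

x̄ = 40.75 in, ȳ = 86.81 in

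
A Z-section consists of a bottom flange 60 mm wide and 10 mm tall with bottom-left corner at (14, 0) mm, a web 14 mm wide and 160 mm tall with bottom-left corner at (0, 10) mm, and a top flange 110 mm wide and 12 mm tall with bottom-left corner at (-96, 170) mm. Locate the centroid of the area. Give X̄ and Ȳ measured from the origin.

X̄ = -2.89 mm, Ȳ = 105.03 mm

Part | A | x̄ᵢ | ȳᵢ | A·x̄ᵢ | A·ȳᵢ
bottom flange | 600.00 | 44.00 | 5.00 | 26400.00 | 3000.00
web | 2240.00 | 7.00 | 90.00 | 15680.00 | 201600.00
top flange | 1320.00 | -41.00 | 176.00 | -54120.00 | 232320.00
Σ | 4160.00 |  |  | -12040.00 | 436920.00
X̄ = -12040.00 / 4160.00 = -2.89 mm
Ȳ = 436920.00 / 4160.00 = 105.03 mm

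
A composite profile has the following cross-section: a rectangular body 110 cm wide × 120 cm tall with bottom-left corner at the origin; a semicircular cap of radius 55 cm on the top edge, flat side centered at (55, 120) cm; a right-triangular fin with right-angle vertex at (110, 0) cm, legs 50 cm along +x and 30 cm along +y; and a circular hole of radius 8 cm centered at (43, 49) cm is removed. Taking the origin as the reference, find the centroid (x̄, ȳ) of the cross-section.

rectangular body: A = 110 × 120 = 13200.00, centroid at (55.00, 60.00).
semicircular top: A = ½π·55² = 4751.66, centroid at (55.00, 143.34).
triangular fin: A = ½·50·30 = 750.00, centroid at (126.67, 10.00).
hole: A = −π·8² = -201.06, centroid at (43.00, 49.00).
ΣA = 18500.60 cm², ΣAx̄ = 1073695.58 cm³, ΣAȳ = 1470763.70 cm³.
x̄ = 1073695.58/18500.60 = 58.04 cm; ȳ = 1470763.70/18500.60 = 79.50 cm.

x̄ = 58.04 cm, ȳ = 79.50 cm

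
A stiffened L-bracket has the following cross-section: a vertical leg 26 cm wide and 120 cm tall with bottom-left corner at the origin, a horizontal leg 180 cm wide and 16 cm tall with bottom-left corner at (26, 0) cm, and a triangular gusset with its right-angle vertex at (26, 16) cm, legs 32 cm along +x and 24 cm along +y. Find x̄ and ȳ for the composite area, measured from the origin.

x̄ = 60.89 cm, ȳ = 34.38 cm

Part | A | x̄ᵢ | ȳᵢ | A·x̄ᵢ | A·ȳᵢ
vertical leg | 3120.00 | 13.00 | 60.00 | 40560.00 | 187200.00
horizontal leg | 2880.00 | 116.00 | 8.00 | 334080.00 | 23040.00
gusset | 384.00 | 36.67 | 24.00 | 14080.00 | 9216.00
Σ | 6384.00 |  |  | 388720.00 | 219456.00
x̄ = 388720.00 / 6384.00 = 60.89 cm
ȳ = 219456.00 / 6384.00 = 34.38 cm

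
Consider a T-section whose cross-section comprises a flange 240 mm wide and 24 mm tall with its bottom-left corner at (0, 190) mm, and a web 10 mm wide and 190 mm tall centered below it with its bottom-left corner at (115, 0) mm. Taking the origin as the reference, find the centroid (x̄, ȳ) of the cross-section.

web: A = 10 × 190 = 1900.00, centroid at (120.00, 95.00).
flange: A = 240 × 24 = 5760.00, centroid at (120.00, 202.00).
ΣA = 7660.00 mm², ΣAx̄ = 919200.00 mm³, ΣAȳ = 1344020.00 mm³.
x̄ = 919200.00/7660.00 = 120.00 mm; ȳ = 1344020.00/7660.00 = 175.46 mm.

x̄ = 120.00 mm, ȳ = 175.46 mm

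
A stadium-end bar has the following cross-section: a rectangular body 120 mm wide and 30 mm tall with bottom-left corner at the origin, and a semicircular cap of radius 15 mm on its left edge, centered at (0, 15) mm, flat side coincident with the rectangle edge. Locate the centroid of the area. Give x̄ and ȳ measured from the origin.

Part | A | x̄ᵢ | ȳᵢ | A·x̄ᵢ | A·ȳᵢ
rectangular body | 3600.00 | 60.00 | 15.00 | 216000.00 | 54000.00
semicircular end | 353.43 | -6.37 | 15.00 | -2250.00 | 5301.44
Σ | 3953.43 |  |  | 213750.00 | 59301.44
x̄ = 213750.00 / 3953.43 = 54.07 mm
ȳ = 59301.44 / 3953.43 = 15.00 mm

x̄ = 54.07 mm, ȳ = 15.00 mm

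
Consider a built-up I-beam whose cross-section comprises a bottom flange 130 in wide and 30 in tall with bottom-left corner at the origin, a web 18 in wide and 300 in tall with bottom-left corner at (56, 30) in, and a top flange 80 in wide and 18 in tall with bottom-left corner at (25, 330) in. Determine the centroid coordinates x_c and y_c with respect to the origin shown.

x_c = 65.00 in, y_c = 141.40 in

Part | A | x̄ᵢ | ȳᵢ | A·x̄ᵢ | A·ȳᵢ
bottom flange | 3900.00 | 65.00 | 15.00 | 253500.00 | 58500.00
web | 5400.00 | 65.00 | 180.00 | 351000.00 | 972000.00
top flange | 1440.00 | 65.00 | 339.00 | 93600.00 | 488160.00
Σ | 10740.00 |  |  | 698100.00 | 1518660.00
x_c = 698100.00 / 10740.00 = 65.00 in
y_c = 1518660.00 / 10740.00 = 141.40 in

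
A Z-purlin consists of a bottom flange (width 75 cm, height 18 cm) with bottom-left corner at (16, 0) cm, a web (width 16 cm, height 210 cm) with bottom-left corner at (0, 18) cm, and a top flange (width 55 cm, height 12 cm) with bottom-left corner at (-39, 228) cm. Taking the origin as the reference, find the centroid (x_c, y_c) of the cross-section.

bottom flange: A = 75 × 18 = 1350.00, centroid at (53.50, 9.00).
web: A = 16 × 210 = 3360.00, centroid at (8.00, 123.00).
top flange: A = 55 × 12 = 660.00, centroid at (-11.50, 234.00).
ΣA = 5370.00 cm², ΣAx_c = 91515.00 cm³, ΣAy_c = 579870.00 cm³.
x_c = 91515.00/5370.00 = 17.04 cm; y_c = 579870.00/5370.00 = 107.98 cm.

x_c = 17.04 cm, y_c = 107.98 cm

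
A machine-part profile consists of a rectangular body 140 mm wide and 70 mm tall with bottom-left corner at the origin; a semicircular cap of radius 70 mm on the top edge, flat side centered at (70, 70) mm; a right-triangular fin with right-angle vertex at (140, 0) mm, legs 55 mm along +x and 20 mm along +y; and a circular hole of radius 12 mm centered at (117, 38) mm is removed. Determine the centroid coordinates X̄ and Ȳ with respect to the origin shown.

rectangular body: A = 140 × 70 = 9800.00, centroid at (70.00, 35.00).
semicircular top: A = ½π·70² = 7696.90, centroid at (70.00, 99.71).
triangular fin: A = ½·55·20 = 550.00, centroid at (158.33, 6.67).
hole: A = −π·12² = -452.39, centroid at (117.00, 38.00).
ΣA = 17594.51 mm²
ΣAX̄ = (9800.00)(70.00) + (7696.90)(70.00) + (550.00)(158.33) + (-452.39)(117.00) = 1258936.92 mm³
ΣAȲ = (9800.00)(35.00) + (7696.90)(99.71) + (550.00)(6.67) + (-452.39)(38.00) = 1096925.68 mm³
X̄ = 1258936.92 / 17594.51 = 71.55 mm
Ȳ = 1096925.68 / 17594.51 = 62.34 mm

X̄ = 71.55 mm, Ȳ = 62.34 mm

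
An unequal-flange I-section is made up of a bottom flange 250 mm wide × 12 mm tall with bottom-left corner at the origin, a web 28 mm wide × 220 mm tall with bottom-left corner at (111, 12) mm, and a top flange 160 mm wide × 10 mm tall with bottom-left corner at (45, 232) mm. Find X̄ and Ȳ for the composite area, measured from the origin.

bottom flange: A = 250 × 12 = 3000.00, centroid at (125.00, 6.00).
web: A = 28 × 220 = 6160.00, centroid at (125.00, 122.00).
top flange: A = 160 × 10 = 1600.00, centroid at (125.00, 237.00).
ΣA = 10760.00 mm²
ΣAX̄ = (3000.00)(125.00) + (6160.00)(125.00) + (1600.00)(125.00) = 1345000.00 mm³
ΣAȲ = (3000.00)(6.00) + (6160.00)(122.00) + (1600.00)(237.00) = 1148720.00 mm³
X̄ = 1345000.00 / 10760.00 = 125.00 mm
Ȳ = 1148720.00 / 10760.00 = 106.76 mm

X̄ = 125.00 mm, Ȳ = 106.76 mm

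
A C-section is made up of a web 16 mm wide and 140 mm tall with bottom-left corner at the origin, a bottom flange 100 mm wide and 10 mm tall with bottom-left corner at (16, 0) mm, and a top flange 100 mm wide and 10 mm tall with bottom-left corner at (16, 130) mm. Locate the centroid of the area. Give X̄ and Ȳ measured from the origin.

Part | A | x̄ᵢ | ȳᵢ | A·x̄ᵢ | A·ȳᵢ
web | 2240.00 | 8.00 | 70.00 | 17920.00 | 156800.00
bottom flange | 1000.00 | 66.00 | 5.00 | 66000.00 | 5000.00
top flange | 1000.00 | 66.00 | 135.00 | 66000.00 | 135000.00
Σ | 4240.00 |  |  | 149920.00 | 296800.00
X̄ = 149920.00 / 4240.00 = 35.36 mm
Ȳ = 296800.00 / 4240.00 = 70.00 mm

X̄ = 35.36 mm, Ȳ = 70.00 mm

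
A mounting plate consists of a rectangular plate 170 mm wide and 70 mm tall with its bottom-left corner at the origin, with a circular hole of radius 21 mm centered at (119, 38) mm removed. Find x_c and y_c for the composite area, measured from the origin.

Part | A | x̄ᵢ | ȳᵢ | A·x̄ᵢ | A·ȳᵢ
plate | 11900.00 | 85.00 | 35.00 | 1011500.00 | 416500.00
hole | -1385.44 | 119.00 | 38.00 | -164867.64 | -52646.81
Σ | 10514.56 |  |  | 846632.36 | 363853.19
x_c = 846632.36 / 10514.56 = 80.52 mm
y_c = 363853.19 / 10514.56 = 34.60 mm

x_c = 80.52 mm, y_c = 34.60 mm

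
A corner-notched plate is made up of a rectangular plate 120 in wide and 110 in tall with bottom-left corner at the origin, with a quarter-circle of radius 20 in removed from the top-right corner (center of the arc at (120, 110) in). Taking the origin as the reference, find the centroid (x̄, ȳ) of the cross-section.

Part | A | x̄ᵢ | ȳᵢ | A·x̄ᵢ | A·ȳᵢ
plate | 13200.00 | 60.00 | 55.00 | 792000.00 | 726000.00
removed quarter-circle | -314.16 | 111.51 | 101.51 | -35032.45 | -31890.85
Σ | 12885.84 |  |  | 756967.55 | 694109.15
x̄ = 756967.55 / 12885.84 = 58.74 in
ȳ = 694109.15 / 12885.84 = 53.87 in

x̄ = 58.74 in, ȳ = 53.87 in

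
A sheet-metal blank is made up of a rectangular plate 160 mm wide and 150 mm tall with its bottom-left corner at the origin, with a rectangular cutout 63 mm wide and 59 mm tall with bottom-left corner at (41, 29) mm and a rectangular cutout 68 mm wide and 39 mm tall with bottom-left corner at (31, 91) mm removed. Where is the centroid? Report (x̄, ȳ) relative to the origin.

x̄ = 83.84 mm, ȳ = 73.14 mm

plate: A = 160 × 150 = 24000.00, centroid at (80.00, 75.00).
hole 1: A = −(63 × 59) = -3717.00, centroid at (72.50, 58.50).
hole 2: A = −(68 × 39) = -2652.00, centroid at (65.00, 110.50).
ΣA = 17631.00 mm²
ΣAx̄ = (24000.00)(80.00) + (-3717.00)(72.50) + (-2652.00)(65.00) = 1478137.50 mm³
ΣAȳ = (24000.00)(75.00) + (-3717.00)(58.50) + (-2652.00)(110.50) = 1289509.50 mm³
x̄ = 1478137.50 / 17631.00 = 83.84 mm
ȳ = 1289509.50 / 17631.00 = 73.14 mm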